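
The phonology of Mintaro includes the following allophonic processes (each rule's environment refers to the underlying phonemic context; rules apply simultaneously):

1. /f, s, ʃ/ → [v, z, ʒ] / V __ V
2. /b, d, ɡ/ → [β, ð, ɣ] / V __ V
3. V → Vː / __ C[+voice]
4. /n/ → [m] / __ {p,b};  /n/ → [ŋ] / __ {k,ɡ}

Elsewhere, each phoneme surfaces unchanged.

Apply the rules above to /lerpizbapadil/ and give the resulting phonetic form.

[leːrpiːzbapaːðiːl]

/l/ — not in any rule's target class → [l].
/e/ (between /l/ and /r/) occurs before a voiced consonant → [eː] by rule 3.
/r/ (between /e/ and /p/) is unaffected → [r].
/p/ (between /r/ and /i/): no rule targets it → [p].
Rule 3 applies to /i/ (between /p/ and /z/: before a voiced consonant) → [iː].
/z/ (between /i/ and /b/): no rule targets it → [z].
/b/ — between /z/ and /a/; rule 2 does not apply here → [b].
/a/ (between /b/ and /p/) fails the environment for rule 3, so it stays [a].
/p/ (between /a/ and /a/): no rule targets it → [p].
/a/ — between /p/ and /d/, before a voiced consonant — surfaces as [aː] (rule 3).
/d/ (between /a/ and /i/) occurs between two vowels → [ð] by rule 2.
/i/ (between /d/ and /l/): before a voiced consonant, so rule 3 applies → [iː].
/l/ (word-final) is unaffected → [l].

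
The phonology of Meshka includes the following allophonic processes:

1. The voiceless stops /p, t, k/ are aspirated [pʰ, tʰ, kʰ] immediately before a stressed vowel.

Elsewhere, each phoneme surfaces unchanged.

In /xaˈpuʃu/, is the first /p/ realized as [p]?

/p/ — between /a/ and /u/, immediately before a stressed vowel — surfaces as [pʰ] (rule 1).
The actual realization is [pʰ], not [p].

No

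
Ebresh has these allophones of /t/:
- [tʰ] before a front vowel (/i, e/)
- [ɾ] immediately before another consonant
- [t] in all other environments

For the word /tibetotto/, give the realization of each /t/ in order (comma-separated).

[tʰ], [t], [ɾ], [t]

Occurrence 1 (position 1): before a front vowel (/i, e/) → [tʰ].
Occurrence 2 (position 5): no conditioning environment matches → elsewhere allophone [t].
Occurrence 3 (position 7): immediately before another consonant → [ɾ].
Occurrence 4 (position 8): no conditioning environment matches → elsewhere allophone [t].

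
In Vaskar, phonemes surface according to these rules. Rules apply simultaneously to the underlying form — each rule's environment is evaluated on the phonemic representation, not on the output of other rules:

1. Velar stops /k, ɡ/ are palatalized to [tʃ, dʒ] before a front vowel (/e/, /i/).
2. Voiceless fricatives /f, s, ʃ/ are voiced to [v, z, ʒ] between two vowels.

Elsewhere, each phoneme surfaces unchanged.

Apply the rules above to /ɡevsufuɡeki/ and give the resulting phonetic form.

[dʒevsuvudʒetʃi]

Rule 1 applies to /ɡ/ (word-initial: before a front vowel) → [dʒ].
/e/ (between /ɡ/ and /v/) is unaffected → [e].
/v/ — not in any rule's target class → [v].
/s/ (between /v/ and /u/) is in the target of rule 2 but the environment (between two vowels) is not met → [s].
/u/ (between /s/ and /f/): no rule targets it → [u].
Rule 2 applies to /f/ (between /u/ and /u/: between two vowels) → [v].
/u/ (between /f/ and /ɡ/): no rule targets it → [u].
Rule 1 applies to /ɡ/ (between /u/ and /e/: before a front vowel) → [dʒ].
/e/ stays [e].
/k/ (between /e/ and /i/) occurs before a front vowel → [tʃ] by rule 1.
/i/ stays [i].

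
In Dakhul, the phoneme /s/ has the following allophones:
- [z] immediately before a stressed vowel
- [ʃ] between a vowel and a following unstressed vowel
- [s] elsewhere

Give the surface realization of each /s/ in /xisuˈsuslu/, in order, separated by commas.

[ʃ], [z], [s]

Occurrence 1 (position 3): between a vowel and a following unstressed vowel → [ʃ].
Occurrence 2 (position 5): immediately before a stressed vowel → [z].
Occurrence 3 (position 7): no conditioning environment matches → elsewhere allophone [s].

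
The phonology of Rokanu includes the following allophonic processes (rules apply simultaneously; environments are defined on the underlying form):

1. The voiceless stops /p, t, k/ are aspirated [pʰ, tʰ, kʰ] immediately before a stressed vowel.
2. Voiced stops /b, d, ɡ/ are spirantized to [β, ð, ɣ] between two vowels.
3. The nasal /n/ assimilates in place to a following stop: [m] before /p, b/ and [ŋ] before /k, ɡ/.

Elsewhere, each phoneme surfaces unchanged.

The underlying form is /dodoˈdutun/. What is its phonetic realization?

/d/ (word-initial): rule 2 targets it, but not between two vowels → unchanged [d].
/o/ (between /d/ and /d/): no rule targets it → [o].
/d/ — between /o/ and /o/, between two vowels — surfaces as [ð] (rule 2).
/o/ stays [o].
/d/ (between /o/ and /u/): between two vowels, so rule 2 applies → [ð].
/u/ (between /d/ and /t/): no rule targets it → [u].
/t/ — between /u/ and /u/; rule 1 does not apply here → [t].
/u/ — not in any rule's target class → [u].
/n/ (word-final): rule 3 targets it, but not before a labial or velar stop → unchanged [n].

[doðoˈðutun]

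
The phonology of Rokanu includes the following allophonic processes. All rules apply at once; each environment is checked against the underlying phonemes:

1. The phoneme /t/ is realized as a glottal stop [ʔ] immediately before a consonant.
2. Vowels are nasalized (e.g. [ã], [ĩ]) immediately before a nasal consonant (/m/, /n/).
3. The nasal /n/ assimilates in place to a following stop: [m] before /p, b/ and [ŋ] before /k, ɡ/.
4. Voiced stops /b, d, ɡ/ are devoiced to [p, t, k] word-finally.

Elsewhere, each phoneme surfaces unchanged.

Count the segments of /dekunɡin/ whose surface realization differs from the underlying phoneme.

Segments that undergo a rule: /u/ → [ũ] (rule 2); /n/ → [ŋ] (rule 3); /i/ → [ĩ] (rule 2).
All other segments surface unchanged.

3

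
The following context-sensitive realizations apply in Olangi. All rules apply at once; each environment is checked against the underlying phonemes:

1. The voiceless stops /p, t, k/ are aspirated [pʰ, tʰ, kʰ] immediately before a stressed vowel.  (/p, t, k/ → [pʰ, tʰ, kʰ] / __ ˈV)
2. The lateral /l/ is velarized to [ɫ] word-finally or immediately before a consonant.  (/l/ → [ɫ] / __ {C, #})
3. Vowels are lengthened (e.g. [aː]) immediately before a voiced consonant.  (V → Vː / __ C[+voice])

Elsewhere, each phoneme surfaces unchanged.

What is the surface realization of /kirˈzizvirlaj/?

[kiːrˈziːzviːrlaːj]

/k/ — word-initial; rule 1 does not apply here → [k].
/i/ — between /k/ and /r/, before a voiced consonant — surfaces as [iː] (rule 3).
/r/ (between /i/ and /z/) is unaffected → [r].
/z/ — not in any rule's target class → [z].
/i/ (between /z/ and /z/): before a voiced consonant, so rule 3 applies → [iː].
/z/ (between /i/ and /v/): no rule targets it → [z].
/v/ stays [v].
/i/ meets the environment for rule 3 (before a voiced consonant) → [iː].
/r/ (between /i/ and /l/): no rule targets it → [r].
/l/ (between /r/ and /a/) is in the target of rule 2 but the environment (word-finally or immediately before a consonant) is not met → [l].
/a/ (between /l/ and /j/): before a voiced consonant, so rule 3 applies → [aː].
/j/ stays [j].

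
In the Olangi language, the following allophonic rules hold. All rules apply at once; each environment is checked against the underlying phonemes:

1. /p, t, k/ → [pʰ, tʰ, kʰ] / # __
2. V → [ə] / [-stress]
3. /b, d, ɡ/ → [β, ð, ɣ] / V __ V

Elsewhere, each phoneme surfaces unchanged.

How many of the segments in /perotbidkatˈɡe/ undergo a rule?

5

Segments that undergo a rule: /p/ → [pʰ] (rule 1); /e/ → [ə] (rule 2); /o/ → [ə] (rule 2); /i/ → [ə] (rule 2); /a/ → [ə] (rule 2).
All other segments surface unchanged.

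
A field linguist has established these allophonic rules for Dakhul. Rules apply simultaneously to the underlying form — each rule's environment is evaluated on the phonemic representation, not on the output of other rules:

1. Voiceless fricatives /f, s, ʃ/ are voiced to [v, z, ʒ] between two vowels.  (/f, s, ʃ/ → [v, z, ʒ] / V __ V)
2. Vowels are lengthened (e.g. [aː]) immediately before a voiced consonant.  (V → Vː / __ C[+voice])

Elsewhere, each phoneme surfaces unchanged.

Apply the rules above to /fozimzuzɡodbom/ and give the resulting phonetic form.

[foːziːmzuːzɡoːdboːm]

/f/ — word-initial; rule 1 does not apply here → [f].
Rule 2 applies to /o/ (between /f/ and /z/: before a voiced consonant) → [oː].
/z/ (between /o/ and /i/) is unaffected → [z].
/i/ — between /z/ and /m/, before a voiced consonant — surfaces as [iː] (rule 2).
/m/ (between /i/ and /z/) is unaffected → [m].
/z/ stays [z].
/u/ (between /z/ and /z/) occurs before a voiced consonant → [uː] by rule 2.
/z/ stays [z].
/ɡ/ (between /z/ and /o/) is unaffected → [ɡ].
Rule 2 applies to /o/ (between /ɡ/ and /d/: before a voiced consonant) → [oː].
/d/ (between /o/ and /b/): no rule targets it → [d].
/b/ — not in any rule's target class → [b].
/o/ meets the environment for rule 2 (before a voiced consonant) → [oː].
/m/ (word-final) is unaffected → [m].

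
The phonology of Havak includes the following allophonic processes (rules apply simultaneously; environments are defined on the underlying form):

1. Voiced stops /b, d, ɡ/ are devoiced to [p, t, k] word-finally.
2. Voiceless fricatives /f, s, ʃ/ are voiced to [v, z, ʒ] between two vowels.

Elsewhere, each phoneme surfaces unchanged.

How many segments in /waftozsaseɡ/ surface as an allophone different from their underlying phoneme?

Segments that undergo a rule: /s/ → [z] (rule 2); /ɡ/ → [k] (rule 1).
All other segments surface unchanged.

2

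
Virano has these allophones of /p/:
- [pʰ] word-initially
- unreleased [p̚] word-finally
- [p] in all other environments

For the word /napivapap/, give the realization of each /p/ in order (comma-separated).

Occurrence 1 (position 3): no conditioning environment matches → elsewhere allophone [p].
Occurrence 2 (position 7): no conditioning environment matches → elsewhere allophone [p].
Occurrence 3 (position 9): word-finally → [p̚].

[p], [p], [p̚]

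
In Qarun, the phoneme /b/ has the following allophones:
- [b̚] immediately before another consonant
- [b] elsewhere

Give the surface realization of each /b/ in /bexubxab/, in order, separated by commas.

Occurrence 1 (position 1): no conditioning environment matches → elsewhere allophone [b].
Occurrence 2 (position 5): immediately before another consonant → [b̚].
Occurrence 3 (position 8): no conditioning environment matches → elsewhere allophone [b].

[b], [b̚], [b]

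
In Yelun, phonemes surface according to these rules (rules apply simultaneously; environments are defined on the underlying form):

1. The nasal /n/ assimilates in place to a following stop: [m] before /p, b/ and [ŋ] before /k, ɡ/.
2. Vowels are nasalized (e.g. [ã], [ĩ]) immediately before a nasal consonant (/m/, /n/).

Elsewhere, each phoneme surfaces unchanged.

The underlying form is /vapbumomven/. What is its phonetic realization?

/a/ — between /v/ and /p/; rule 2 does not apply here → [a].
/u/ meets the environment for rule 2 (before a nasal consonant) → [ũ].
/o/ (between /m/ and /m/) occurs before a nasal consonant → [õ] by rule 2.
/e/ (between /v/ and /n/): before a nasal consonant, so rule 2 applies → [ẽ].
/n/ (word-final) is in the target of rule 1 but the environment (before a labial or velar stop) is not met → [n].

[vapbũmõmvẽn]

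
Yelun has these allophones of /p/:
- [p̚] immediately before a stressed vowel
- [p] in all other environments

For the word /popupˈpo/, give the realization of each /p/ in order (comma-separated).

[p], [p], [p], [p̚]

Occurrence 1 (position 1): no conditioning environment matches → elsewhere allophone [p].
Occurrence 2 (position 3): no conditioning environment matches → elsewhere allophone [p].
Occurrence 3 (position 5): no conditioning environment matches → elsewhere allophone [p].
Occurrence 4 (position 6): immediately before a stressed vowel → [p̚].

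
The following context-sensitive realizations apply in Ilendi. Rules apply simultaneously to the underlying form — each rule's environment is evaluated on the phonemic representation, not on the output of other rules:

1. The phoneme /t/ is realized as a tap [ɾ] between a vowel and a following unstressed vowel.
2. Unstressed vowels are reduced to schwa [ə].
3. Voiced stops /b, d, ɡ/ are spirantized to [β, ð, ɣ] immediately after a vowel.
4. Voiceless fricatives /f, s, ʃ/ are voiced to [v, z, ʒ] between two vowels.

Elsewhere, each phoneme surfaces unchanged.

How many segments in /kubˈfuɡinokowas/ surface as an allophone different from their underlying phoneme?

7

Segments that undergo a rule: /u/ → [ə] (rule 2); /b/ → [β] (rule 3); /ɡ/ → [ɣ] (rule 3); /i/ → [ə] (rule 2); /o/ → [ə] (rule 2); /o/ → [ə] (rule 2); /a/ → [ə] (rule 2).
All other segments surface unchanged.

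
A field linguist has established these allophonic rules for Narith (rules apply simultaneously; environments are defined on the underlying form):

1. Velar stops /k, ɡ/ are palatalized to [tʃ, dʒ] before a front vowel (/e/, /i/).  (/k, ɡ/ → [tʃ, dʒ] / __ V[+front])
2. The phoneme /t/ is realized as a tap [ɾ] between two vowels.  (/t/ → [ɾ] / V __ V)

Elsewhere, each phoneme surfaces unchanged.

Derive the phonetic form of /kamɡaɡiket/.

[kamɡadʒitʃet]

/k/ (word-initial): rule 1 targets it, but not before a front vowel → unchanged [k].
/ɡ/ (between /m/ and /a/) is in the target of rule 1 but the environment (before a front vowel) is not met → [ɡ].
Rule 1 applies to /ɡ/ (between /a/ and /i/: before a front vowel) → [dʒ].
/k/ (between /i/ and /e/): before a front vowel, so rule 1 applies → [tʃ].
/t/ (word-final) is in the target of rule 2 but the environment (between two vowels) is not met → [t].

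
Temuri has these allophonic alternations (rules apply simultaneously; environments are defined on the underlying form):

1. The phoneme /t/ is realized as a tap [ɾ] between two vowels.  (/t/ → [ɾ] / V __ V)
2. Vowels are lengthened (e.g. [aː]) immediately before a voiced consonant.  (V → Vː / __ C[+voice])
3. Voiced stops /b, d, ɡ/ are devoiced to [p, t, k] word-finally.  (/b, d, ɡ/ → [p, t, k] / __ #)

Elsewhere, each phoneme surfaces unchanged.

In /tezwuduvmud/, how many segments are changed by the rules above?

5

Segments that undergo a rule: /e/ → [eː] (rule 2); /u/ → [uː] (rule 2); /u/ → [uː] (rule 2); /u/ → [uː] (rule 2); /d/ → [t] (rule 3).
All other segments surface unchanged.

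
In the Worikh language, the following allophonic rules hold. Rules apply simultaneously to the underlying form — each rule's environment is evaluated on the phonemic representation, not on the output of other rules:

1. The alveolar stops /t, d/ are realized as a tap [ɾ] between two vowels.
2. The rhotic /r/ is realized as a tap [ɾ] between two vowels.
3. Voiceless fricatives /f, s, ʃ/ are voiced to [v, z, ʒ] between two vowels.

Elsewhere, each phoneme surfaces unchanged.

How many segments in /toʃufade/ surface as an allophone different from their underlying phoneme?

3

Segments that undergo a rule: /ʃ/ → [ʒ] (rule 3); /f/ → [v] (rule 3); /d/ → [ɾ] (rule 1).
All other segments surface unchanged.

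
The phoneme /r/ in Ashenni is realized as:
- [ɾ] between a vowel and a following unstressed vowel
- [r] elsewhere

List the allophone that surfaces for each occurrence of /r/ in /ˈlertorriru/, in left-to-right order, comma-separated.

[r], [r], [r], [ɾ]

Occurrence 1 (position 3): no conditioning environment matches → elsewhere allophone [r].
Occurrence 2 (position 6): no conditioning environment matches → elsewhere allophone [r].
Occurrence 3 (position 7): no conditioning environment matches → elsewhere allophone [r].
Occurrence 4 (position 9): between a vowel and a following unstressed vowel → [ɾ].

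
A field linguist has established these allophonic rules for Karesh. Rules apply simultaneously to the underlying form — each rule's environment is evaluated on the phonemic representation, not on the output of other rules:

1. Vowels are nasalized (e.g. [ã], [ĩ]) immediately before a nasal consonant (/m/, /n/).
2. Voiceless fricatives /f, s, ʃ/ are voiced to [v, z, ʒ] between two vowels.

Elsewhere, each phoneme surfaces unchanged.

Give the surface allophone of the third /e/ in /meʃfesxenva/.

Rule 1 applies to /e/ (between /x/ and /n/: before a nasal consonant) → [ẽ].

[ẽ]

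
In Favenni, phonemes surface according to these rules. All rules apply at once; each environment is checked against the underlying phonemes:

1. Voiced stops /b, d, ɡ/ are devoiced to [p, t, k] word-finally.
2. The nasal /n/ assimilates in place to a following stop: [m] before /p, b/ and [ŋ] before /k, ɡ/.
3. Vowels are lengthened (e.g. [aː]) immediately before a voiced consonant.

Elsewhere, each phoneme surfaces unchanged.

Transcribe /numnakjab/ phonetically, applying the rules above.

/n/ (word-initial) is in the target of rule 2 but the environment (before a labial or velar stop) is not met → [n].
/u/ (between /n/ and /m/) occurs before a voiced consonant → [uː] by rule 3.
/m/ — not in any rule's target class → [m].
/n/ — between /m/ and /a/; rule 2 does not apply here → [n].
/a/ (between /n/ and /k/) is in the target of rule 3 but the environment (before a voiced consonant) is not met → [a].
/k/ (between /a/ and /j/): no rule targets it → [k].
/j/ (between /k/ and /a/): no rule targets it → [j].
/a/ — between /j/ and /b/, before a voiced consonant — surfaces as [aː] (rule 3).
/b/ — word-final, word-finally — surfaces as [p] (rule 1).

[nuːmnakjaːp]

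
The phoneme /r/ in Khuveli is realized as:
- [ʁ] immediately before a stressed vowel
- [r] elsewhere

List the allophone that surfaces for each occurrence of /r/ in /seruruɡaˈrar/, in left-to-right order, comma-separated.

Occurrence 1 (position 3): no conditioning environment matches → elsewhere allophone [r].
Occurrence 2 (position 5): no conditioning environment matches → elsewhere allophone [r].
Occurrence 3 (position 9): immediately before a stressed vowel → [ʁ].
Occurrence 4 (position 11): no conditioning environment matches → elsewhere allophone [r].

[r], [r], [ʁ], [r]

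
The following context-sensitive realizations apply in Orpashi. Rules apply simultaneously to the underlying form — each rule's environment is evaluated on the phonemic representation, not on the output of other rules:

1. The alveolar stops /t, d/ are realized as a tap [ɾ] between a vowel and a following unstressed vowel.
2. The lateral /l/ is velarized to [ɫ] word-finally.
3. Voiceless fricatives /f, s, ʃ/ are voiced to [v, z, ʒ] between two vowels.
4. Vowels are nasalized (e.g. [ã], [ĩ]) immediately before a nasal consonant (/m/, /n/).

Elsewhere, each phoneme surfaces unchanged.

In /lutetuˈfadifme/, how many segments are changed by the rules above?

Segments that undergo a rule: /t/ → [ɾ] (rule 1); /t/ → [ɾ] (rule 1); /f/ → [v] (rule 3); /d/ → [ɾ] (rule 1).
All other segments surface unchanged.

4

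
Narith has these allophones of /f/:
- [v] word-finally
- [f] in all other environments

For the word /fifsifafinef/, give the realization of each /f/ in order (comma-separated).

Occurrence 1 (position 1): no conditioning environment matches → elsewhere allophone [f].
Occurrence 2 (position 3): no conditioning environment matches → elsewhere allophone [f].
Occurrence 3 (position 6): no conditioning environment matches → elsewhere allophone [f].
Occurrence 4 (position 8): no conditioning environment matches → elsewhere allophone [f].
Occurrence 5 (position 12): word-finally → [v].

[f], [f], [f], [f], [v]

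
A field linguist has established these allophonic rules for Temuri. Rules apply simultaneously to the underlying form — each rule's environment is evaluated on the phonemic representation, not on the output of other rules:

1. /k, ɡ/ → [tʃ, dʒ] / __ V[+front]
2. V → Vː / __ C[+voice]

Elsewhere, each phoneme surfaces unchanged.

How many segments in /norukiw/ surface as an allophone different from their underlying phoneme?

3

Segments that undergo a rule: /o/ → [oː] (rule 2); /k/ → [tʃ] (rule 1); /i/ → [iː] (rule 2).
All other segments surface unchanged.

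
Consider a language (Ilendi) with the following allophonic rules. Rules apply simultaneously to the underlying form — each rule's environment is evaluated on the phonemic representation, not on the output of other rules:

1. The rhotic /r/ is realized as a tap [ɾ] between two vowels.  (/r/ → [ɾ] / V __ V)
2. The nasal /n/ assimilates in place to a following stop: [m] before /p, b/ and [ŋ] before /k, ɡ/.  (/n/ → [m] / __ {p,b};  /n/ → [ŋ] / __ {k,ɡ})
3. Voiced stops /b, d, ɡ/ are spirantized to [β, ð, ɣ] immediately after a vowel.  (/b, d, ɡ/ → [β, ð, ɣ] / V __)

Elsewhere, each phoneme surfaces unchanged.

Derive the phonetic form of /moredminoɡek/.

/m/ (word-initial): no rule targets it → [m].
/o/ — not in any rule's target class → [o].
/r/ meets the environment for rule 1 (between two vowels) → [ɾ].
/e/ (between /r/ and /d/) is unaffected → [e].
/d/ (between /e/ and /m/) occurs immediately after a vowel → [ð] by rule 3.
/m/ stays [m].
/i/ (between /m/ and /n/): no rule targets it → [i].
/n/ (between /i/ and /o/): rule 2 targets it, but not before a labial or velar stop → unchanged [n].
/o/ (between /n/ and /ɡ/): no rule targets it → [o].
/ɡ/ (between /o/ and /e/): immediately after a vowel, so rule 3 applies → [ɣ].
/e/ (between /ɡ/ and /k/) is unaffected → [e].
/k/ — not in any rule's target class → [k].

[moɾeðminoɣek]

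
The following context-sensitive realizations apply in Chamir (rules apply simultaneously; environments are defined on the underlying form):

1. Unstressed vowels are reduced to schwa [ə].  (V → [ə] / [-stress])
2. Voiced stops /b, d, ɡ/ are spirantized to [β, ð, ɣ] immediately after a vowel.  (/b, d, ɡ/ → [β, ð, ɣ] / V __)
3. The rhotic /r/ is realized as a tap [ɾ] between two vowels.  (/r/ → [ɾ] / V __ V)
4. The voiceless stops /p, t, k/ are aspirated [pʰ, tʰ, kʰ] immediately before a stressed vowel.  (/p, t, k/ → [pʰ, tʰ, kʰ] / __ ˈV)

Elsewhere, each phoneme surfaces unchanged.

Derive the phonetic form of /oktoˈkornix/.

[əktəˈkʰornəx]

Rule 1 applies to /o/ (word-initial: in an unstressed syllable) → [ə].
/k/ — between /o/ and /t/; rule 4 does not apply here → [k].
/t/ — between /k/ and /o/; rule 4 does not apply here → [t].
/o/ — between /t/ and /k/, in an unstressed syllable — surfaces as [ə] (rule 1).
/k/ (between /o/ and /o/) occurs immediately before a stressed vowel → [kʰ] by rule 4.
/o/ (between /k/ and /r/) fails the environment for rule 1, so it stays [o].
/r/ (between /o/ and /n/) fails the environment for rule 3, so it stays [r].
/n/ stays [n].
/i/ (between /n/ and /x/): in an unstressed syllable, so rule 1 applies → [ə].
/x/ — not in any rule's target class → [x].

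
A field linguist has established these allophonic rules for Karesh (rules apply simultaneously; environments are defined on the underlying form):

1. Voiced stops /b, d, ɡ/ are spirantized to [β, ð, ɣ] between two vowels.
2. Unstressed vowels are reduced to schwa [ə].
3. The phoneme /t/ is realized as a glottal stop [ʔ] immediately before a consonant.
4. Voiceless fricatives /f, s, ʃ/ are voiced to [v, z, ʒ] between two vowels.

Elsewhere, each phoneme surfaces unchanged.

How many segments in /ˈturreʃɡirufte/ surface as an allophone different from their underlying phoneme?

4

Segments that undergo a rule: /e/ → [ə] (rule 2); /i/ → [ə] (rule 2); /u/ → [ə] (rule 2); /e/ → [ə] (rule 2).
All other segments surface unchanged.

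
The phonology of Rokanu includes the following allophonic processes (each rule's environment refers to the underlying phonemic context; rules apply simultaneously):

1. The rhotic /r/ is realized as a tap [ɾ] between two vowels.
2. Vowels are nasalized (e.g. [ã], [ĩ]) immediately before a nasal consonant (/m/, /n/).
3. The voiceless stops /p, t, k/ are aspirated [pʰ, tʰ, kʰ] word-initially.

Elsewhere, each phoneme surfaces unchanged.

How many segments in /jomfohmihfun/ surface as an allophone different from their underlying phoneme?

Segments that undergo a rule: /o/ → [õ] (rule 2); /u/ → [ũ] (rule 2).
All other segments surface unchanged.

2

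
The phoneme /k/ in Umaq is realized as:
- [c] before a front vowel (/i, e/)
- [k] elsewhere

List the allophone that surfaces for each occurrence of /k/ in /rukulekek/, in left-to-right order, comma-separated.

Occurrence 1 (position 3): no conditioning environment matches → elsewhere allophone [k].
Occurrence 2 (position 7): before a front vowel → [c].
Occurrence 3 (position 9): no conditioning environment matches → elsewhere allophone [k].

[k], [c], [k]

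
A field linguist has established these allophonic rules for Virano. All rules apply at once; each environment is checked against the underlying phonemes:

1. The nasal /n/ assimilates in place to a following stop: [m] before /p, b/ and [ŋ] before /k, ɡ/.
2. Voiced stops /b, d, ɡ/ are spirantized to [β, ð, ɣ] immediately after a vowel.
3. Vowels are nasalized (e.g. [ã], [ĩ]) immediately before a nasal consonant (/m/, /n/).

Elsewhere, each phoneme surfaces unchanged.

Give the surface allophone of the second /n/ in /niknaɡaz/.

[n]

/n/ (between /k/ and /a/) fails the environment for rule 1, so it stays [n].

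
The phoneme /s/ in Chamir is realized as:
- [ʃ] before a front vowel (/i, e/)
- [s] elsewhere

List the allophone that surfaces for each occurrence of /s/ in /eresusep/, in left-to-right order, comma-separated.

Occurrence 1 (position 4): no conditioning environment matches → elsewhere allophone [s].
Occurrence 2 (position 6): before a front vowel (/i, e/) → [ʃ].

[s], [ʃ]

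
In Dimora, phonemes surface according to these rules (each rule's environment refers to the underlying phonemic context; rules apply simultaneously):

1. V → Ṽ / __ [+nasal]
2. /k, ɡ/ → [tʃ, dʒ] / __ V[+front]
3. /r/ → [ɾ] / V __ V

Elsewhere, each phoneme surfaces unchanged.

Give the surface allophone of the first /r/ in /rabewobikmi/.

[r]

/r/ (word-initial) is in the target of rule 3 but the environment (between two vowels) is not met → [r].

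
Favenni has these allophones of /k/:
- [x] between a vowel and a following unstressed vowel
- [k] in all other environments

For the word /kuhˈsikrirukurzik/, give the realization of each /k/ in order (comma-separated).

Occurrence 1 (position 1): no conditioning environment matches → elsewhere allophone [k].
Occurrence 2 (position 6): no conditioning environment matches → elsewhere allophone [k].
Occurrence 3 (position 11): between a vowel and a following unstressed vowel → [x].
Occurrence 4 (position 16): no conditioning environment matches → elsewhere allophone [k].

[k], [k], [x], [k]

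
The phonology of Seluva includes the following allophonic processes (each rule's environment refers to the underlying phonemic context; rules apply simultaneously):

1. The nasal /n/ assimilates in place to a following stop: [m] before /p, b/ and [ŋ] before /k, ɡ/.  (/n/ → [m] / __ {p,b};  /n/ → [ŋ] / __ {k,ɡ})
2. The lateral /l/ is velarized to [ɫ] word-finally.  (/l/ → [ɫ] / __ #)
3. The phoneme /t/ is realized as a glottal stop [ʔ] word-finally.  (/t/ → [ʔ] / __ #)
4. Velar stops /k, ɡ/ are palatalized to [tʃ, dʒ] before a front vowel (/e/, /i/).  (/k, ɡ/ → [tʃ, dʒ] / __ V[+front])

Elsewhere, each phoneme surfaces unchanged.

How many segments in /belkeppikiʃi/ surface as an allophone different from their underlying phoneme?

2

Segments that undergo a rule: /k/ → [tʃ] (rule 4); /k/ → [tʃ] (rule 4).
All other segments surface unchanged.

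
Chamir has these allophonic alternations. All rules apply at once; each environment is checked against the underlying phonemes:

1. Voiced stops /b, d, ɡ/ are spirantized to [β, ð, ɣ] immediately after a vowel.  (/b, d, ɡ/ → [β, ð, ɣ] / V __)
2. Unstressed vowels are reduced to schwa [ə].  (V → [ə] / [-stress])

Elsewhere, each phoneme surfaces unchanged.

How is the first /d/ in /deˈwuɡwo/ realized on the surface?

[d]

/d/ (word-initial) is in the target of rule 1 but the environment (immediately after a vowel) is not met → [d].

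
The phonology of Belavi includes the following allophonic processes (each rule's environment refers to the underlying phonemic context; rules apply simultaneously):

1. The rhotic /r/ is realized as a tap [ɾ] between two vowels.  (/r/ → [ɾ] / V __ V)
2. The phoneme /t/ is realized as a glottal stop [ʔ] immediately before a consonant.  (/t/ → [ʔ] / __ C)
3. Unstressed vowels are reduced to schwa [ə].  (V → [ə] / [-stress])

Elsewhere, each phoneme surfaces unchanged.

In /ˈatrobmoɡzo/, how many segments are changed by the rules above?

4

Segments that undergo a rule: /t/ → [ʔ] (rule 2); /o/ → [ə] (rule 3); /o/ → [ə] (rule 3); /o/ → [ə] (rule 3).
All other segments surface unchanged.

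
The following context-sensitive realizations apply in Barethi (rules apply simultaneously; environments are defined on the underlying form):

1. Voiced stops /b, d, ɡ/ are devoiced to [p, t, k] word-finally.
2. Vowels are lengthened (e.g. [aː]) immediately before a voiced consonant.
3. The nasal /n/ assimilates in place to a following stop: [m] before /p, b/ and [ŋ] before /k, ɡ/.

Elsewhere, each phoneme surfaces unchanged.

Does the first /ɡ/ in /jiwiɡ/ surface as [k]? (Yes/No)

Yes

/ɡ/ (word-final): word-finally, so rule 1 applies → [k].
The actual realization is [k], which matches [k].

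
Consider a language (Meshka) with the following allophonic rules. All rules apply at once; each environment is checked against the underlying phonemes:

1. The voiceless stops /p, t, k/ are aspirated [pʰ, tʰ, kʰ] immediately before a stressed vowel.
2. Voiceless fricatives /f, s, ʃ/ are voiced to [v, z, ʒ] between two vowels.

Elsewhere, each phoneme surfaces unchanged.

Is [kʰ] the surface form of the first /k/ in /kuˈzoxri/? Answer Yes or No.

/k/ — word-initial; rule 1 does not apply here → [k].
The actual realization is [k], not [kʰ].

No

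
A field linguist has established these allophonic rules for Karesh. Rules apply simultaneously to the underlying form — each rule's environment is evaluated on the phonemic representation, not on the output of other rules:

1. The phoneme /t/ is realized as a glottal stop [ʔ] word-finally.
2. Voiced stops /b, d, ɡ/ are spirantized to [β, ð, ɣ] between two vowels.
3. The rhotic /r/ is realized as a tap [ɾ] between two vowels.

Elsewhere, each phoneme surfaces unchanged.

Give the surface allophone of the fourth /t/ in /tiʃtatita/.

[t]

/t/ (between /i/ and /a/) is in the target of rule 1 but the environment (word-finally) is not met → [t].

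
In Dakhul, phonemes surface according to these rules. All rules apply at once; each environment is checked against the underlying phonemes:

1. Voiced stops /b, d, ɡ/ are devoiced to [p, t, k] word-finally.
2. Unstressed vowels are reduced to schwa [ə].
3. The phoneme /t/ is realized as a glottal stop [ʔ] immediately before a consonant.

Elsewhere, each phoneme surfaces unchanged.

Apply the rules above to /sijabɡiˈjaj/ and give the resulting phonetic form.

/s/ stays [s].
/i/ — between /s/ and /j/, in an unstressed syllable — surfaces as [ə] (rule 2).
/j/ (between /i/ and /a/): no rule targets it → [j].
/a/ (between /j/ and /b/) occurs in an unstressed syllable → [ə] by rule 2.
/b/ (between /a/ and /ɡ/) fails the environment for rule 1, so it stays [b].
/ɡ/ (between /b/ and /i/) is in the target of rule 1 but the environment (word-finally) is not met → [ɡ].
/i/ meets the environment for rule 2 (in an unstressed syllable) → [ə].
/j/ (between /i/ and /a/) is unaffected → [j].
/a/ (between /j/ and /j/): rule 2 targets it, but not in an unstressed syllable → unchanged [a].
/j/ stays [j].

[səjəbɡəˈjaj]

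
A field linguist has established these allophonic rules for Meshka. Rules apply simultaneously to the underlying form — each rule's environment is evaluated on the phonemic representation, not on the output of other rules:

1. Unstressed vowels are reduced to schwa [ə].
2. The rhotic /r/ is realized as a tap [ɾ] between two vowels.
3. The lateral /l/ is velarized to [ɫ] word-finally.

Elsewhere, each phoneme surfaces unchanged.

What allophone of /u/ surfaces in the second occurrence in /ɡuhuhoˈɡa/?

/u/ — between /h/ and /h/, in an unstressed syllable — surfaces as [ə] (rule 1).

[ə]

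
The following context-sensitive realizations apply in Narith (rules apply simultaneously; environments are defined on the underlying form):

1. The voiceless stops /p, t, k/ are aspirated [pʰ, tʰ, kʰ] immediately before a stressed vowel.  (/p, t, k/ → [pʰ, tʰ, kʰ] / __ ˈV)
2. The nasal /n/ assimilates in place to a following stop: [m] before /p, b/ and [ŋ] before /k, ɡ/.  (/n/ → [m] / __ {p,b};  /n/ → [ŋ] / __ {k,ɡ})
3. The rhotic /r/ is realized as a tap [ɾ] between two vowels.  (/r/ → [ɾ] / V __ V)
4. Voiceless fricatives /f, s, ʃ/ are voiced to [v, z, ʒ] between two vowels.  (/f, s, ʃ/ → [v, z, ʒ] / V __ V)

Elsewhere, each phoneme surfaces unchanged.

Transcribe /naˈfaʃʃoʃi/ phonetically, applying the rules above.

[naˈvaʃʃoʒi]

/n/ — word-initial; rule 2 does not apply here → [n].
/a/ stays [a].
/f/ — between /a/ and /a/, between two vowels — surfaces as [v] (rule 4).
/a/ (between /f/ and /ʃ/): no rule targets it → [a].
/ʃ/ (between /a/ and /ʃ/) fails the environment for rule 4, so it stays [ʃ].
/ʃ/ — between /ʃ/ and /o/; rule 4 does not apply here → [ʃ].
/o/ (between /ʃ/ and /ʃ/) is unaffected → [o].
Rule 4 applies to /ʃ/ (between /o/ and /i/: between two vowels) → [ʒ].
/i/ (word-final): no rule targets it → [i].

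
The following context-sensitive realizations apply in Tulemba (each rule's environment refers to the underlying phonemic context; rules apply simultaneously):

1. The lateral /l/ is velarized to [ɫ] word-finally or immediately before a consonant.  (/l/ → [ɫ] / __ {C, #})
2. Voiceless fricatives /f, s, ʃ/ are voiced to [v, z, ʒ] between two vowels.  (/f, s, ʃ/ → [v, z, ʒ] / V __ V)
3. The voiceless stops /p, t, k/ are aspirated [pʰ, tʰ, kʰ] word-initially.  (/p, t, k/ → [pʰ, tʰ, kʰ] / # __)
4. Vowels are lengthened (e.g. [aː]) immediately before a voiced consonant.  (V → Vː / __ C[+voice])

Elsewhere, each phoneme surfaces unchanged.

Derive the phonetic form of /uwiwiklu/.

[uːwiːwiklu]

/u/ (word-initial): before a voiced consonant, so rule 4 applies → [uː].
/w/ — not in any rule's target class → [w].
/i/ meets the environment for rule 4 (before a voiced consonant) → [iː].
/w/ (between /i/ and /i/) is unaffected → [w].
/i/ (between /w/ and /k/): rule 4 targets it, but not before a voiced consonant → unchanged [i].
/k/ (between /i/ and /l/) fails the environment for rule 3, so it stays [k].
/l/ (between /k/ and /u/): rule 1 targets it, but not word-finally or immediately before a consonant → unchanged [l].
/u/ — word-final; rule 4 does not apply here → [u].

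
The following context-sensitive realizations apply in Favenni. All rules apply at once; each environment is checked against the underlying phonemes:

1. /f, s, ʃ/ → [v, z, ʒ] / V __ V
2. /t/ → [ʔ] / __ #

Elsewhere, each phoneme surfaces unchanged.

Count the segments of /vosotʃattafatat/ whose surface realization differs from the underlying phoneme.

Segments that undergo a rule: /s/ → [z] (rule 1); /f/ → [v] (rule 1); /t/ → [ʔ] (rule 2).
All other segments surface unchanged.

3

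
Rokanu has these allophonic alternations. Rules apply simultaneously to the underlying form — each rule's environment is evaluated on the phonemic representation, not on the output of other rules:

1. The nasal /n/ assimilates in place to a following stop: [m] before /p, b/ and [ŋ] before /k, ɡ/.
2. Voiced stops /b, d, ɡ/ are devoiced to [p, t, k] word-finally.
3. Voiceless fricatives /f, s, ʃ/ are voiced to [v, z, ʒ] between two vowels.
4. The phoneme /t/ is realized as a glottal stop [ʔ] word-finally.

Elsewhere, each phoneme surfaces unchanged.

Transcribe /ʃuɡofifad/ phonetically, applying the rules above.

[ʃuɡovivat]

/ʃ/ (word-initial): rule 3 targets it, but not between two vowels → unchanged [ʃ].
/u/ stays [u].
/ɡ/ — between /u/ and /o/; rule 2 does not apply here → [ɡ].
/o/ — not in any rule's target class → [o].
/f/ (between /o/ and /i/): between two vowels, so rule 3 applies → [v].
/i/ stays [i].
/f/ — between /i/ and /a/, between two vowels — surfaces as [v] (rule 3).
/a/ stays [a].
/d/ (word-final): word-finally, so rule 2 applies → [t].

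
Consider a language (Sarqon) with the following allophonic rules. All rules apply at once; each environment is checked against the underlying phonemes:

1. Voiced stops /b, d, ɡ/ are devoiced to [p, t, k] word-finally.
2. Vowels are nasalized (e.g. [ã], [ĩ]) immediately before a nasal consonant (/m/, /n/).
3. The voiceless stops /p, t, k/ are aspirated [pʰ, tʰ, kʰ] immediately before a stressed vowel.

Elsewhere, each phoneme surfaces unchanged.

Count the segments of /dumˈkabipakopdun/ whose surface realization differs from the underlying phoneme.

3

Segments that undergo a rule: /u/ → [ũ] (rule 2); /k/ → [kʰ] (rule 3); /u/ → [ũ] (rule 2).
All other segments surface unchanged.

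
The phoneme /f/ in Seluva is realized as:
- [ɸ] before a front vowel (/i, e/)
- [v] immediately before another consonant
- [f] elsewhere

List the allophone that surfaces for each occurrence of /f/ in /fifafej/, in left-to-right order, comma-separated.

Occurrence 1 (position 1): before a front vowel (/i, e/) → [ɸ].
Occurrence 2 (position 3): no conditioning environment matches → elsewhere allophone [f].
Occurrence 3 (position 5): before a front vowel (/i, e/) → [ɸ].

[ɸ], [f], [ɸ]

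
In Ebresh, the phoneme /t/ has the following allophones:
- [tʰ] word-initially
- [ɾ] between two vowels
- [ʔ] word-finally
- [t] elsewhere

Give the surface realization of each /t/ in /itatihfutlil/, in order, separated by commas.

[ɾ], [ɾ], [t]

Occurrence 1 (position 2): between two vowels → [ɾ].
Occurrence 2 (position 4): between two vowels → [ɾ].
Occurrence 3 (position 9): no conditioning environment matches → elsewhere allophone [t].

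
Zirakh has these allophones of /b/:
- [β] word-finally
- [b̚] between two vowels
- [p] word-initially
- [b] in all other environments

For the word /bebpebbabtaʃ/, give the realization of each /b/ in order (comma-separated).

Occurrence 1 (position 1): word-initially → [p].
Occurrence 2 (position 3): no conditioning environment matches → elsewhere allophone [b].
Occurrence 3 (position 6): no conditioning environment matches → elsewhere allophone [b].
Occurrence 4 (position 7): no conditioning environment matches → elsewhere allophone [b].
Occurrence 5 (position 9): no conditioning environment matches → elsewhere allophone [b].

[p], [b], [b], [b], [b]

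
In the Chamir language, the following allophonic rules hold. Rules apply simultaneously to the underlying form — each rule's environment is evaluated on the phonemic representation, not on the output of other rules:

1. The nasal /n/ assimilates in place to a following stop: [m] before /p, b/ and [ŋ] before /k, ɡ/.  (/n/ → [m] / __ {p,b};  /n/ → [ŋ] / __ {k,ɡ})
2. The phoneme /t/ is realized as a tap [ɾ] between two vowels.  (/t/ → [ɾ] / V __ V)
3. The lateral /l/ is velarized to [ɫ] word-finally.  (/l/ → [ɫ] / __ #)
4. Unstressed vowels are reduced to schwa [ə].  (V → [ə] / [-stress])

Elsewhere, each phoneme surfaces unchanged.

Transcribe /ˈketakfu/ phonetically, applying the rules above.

/k/ (word-initial): no rule targets it → [k].
/e/ — between /k/ and /t/; rule 4 does not apply here → [e].
/t/ (between /e/ and /a/) occurs between two vowels → [ɾ] by rule 2.
Rule 4 applies to /a/ (between /t/ and /k/: in an unstressed syllable) → [ə].
/k/ stays [k].
/f/ (between /k/ and /u/) is unaffected → [f].
/u/ meets the environment for rule 4 (in an unstressed syllable) → [ə].

[ˈkeɾəkfə]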